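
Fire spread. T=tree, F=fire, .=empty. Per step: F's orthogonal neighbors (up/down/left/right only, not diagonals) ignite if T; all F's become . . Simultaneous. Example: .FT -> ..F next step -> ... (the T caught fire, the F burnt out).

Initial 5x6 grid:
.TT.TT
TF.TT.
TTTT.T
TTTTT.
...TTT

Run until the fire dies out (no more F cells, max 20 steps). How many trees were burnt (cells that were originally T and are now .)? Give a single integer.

Step 1: +3 fires, +1 burnt (F count now 3)
Step 2: +4 fires, +3 burnt (F count now 4)
Step 3: +3 fires, +4 burnt (F count now 3)
Step 4: +2 fires, +3 burnt (F count now 2)
Step 5: +3 fires, +2 burnt (F count now 3)
Step 6: +2 fires, +3 burnt (F count now 2)
Step 7: +2 fires, +2 burnt (F count now 2)
Step 8: +0 fires, +2 burnt (F count now 0)
Fire out after step 8
Initially T: 20, now '.': 29
Total burnt (originally-T cells now '.'): 19

Answer: 19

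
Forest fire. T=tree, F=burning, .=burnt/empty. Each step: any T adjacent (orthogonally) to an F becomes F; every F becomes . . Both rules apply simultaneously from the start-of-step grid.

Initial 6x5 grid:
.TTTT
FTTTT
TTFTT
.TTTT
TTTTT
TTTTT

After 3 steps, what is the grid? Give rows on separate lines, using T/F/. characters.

Step 1: 6 trees catch fire, 2 burn out
  .TTTT
  .FFTT
  FF.FT
  .TFTT
  TTTTT
  TTTTT
Step 2: 7 trees catch fire, 6 burn out
  .FFTT
  ...FT
  ....F
  .F.FT
  TTFTT
  TTTTT
Step 3: 6 trees catch fire, 7 burn out
  ...FT
  ....F
  .....
  ....F
  TF.FT
  TTFTT

...FT
....F
.....
....F
TF.FT
TTFTT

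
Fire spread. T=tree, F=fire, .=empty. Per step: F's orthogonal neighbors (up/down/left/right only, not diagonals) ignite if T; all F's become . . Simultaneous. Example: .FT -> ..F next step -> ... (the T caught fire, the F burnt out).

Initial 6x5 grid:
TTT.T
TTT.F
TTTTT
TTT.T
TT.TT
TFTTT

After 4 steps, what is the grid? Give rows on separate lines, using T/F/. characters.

Step 1: 5 trees catch fire, 2 burn out
  TTT.F
  TTT..
  TTTTF
  TTT.T
  TF.TT
  F.FTT
Step 2: 5 trees catch fire, 5 burn out
  TTT..
  TTT..
  TTTF.
  TFT.F
  F..TT
  ...FT
Step 3: 7 trees catch fire, 5 burn out
  TTT..
  TTT..
  TFF..
  F.F..
  ...FF
  ....F
Step 4: 3 trees catch fire, 7 burn out
  TTT..
  TFF..
  F....
  .....
  .....
  .....

TTT..
TFF..
F....
.....
.....
.....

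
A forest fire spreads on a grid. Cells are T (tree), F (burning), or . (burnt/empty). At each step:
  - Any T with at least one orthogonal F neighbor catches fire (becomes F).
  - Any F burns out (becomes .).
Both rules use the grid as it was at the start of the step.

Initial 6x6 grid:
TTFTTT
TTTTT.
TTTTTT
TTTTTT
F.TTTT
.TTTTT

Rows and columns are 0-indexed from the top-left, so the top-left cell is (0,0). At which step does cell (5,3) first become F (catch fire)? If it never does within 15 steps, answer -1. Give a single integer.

Step 1: cell (5,3)='T' (+4 fires, +2 burnt)
Step 2: cell (5,3)='T' (+7 fires, +4 burnt)
Step 3: cell (5,3)='T' (+6 fires, +7 burnt)
Step 4: cell (5,3)='T' (+3 fires, +6 burnt)
Step 5: cell (5,3)='T' (+4 fires, +3 burnt)
Step 6: cell (5,3)='F' (+4 fires, +4 burnt)
  -> target ignites at step 6
Step 7: cell (5,3)='.' (+2 fires, +4 burnt)
Step 8: cell (5,3)='.' (+1 fires, +2 burnt)
Step 9: cell (5,3)='.' (+0 fires, +1 burnt)
  fire out at step 9

6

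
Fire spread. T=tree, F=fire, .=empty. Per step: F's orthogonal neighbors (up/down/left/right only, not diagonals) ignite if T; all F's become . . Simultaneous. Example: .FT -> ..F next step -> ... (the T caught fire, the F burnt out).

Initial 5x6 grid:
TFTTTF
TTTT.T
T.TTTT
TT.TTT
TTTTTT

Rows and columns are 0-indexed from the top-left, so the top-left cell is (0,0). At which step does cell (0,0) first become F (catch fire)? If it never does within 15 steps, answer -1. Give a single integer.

Step 1: cell (0,0)='F' (+5 fires, +2 burnt)
  -> target ignites at step 1
Step 2: cell (0,0)='.' (+4 fires, +5 burnt)
Step 3: cell (0,0)='.' (+5 fires, +4 burnt)
Step 4: cell (0,0)='.' (+4 fires, +5 burnt)
Step 5: cell (0,0)='.' (+4 fires, +4 burnt)
Step 6: cell (0,0)='.' (+2 fires, +4 burnt)
Step 7: cell (0,0)='.' (+1 fires, +2 burnt)
Step 8: cell (0,0)='.' (+0 fires, +1 burnt)
  fire out at step 8

1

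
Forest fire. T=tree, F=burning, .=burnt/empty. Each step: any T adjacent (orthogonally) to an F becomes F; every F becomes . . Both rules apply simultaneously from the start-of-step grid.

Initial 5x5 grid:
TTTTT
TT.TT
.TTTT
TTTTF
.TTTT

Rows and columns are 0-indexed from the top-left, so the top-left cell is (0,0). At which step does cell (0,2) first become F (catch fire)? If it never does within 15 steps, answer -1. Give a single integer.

Step 1: cell (0,2)='T' (+3 fires, +1 burnt)
Step 2: cell (0,2)='T' (+4 fires, +3 burnt)
Step 3: cell (0,2)='T' (+5 fires, +4 burnt)
Step 4: cell (0,2)='T' (+4 fires, +5 burnt)
Step 5: cell (0,2)='F' (+2 fires, +4 burnt)
  -> target ignites at step 5
Step 6: cell (0,2)='.' (+2 fires, +2 burnt)
Step 7: cell (0,2)='.' (+1 fires, +2 burnt)
Step 8: cell (0,2)='.' (+0 fires, +1 burnt)
  fire out at step 8

5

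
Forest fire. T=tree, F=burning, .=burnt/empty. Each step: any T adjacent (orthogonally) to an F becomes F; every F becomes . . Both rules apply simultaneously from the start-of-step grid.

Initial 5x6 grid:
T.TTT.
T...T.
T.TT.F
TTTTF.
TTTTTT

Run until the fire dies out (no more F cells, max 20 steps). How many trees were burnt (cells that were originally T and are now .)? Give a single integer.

Step 1: +2 fires, +2 burnt (F count now 2)
Step 2: +4 fires, +2 burnt (F count now 4)
Step 3: +3 fires, +4 burnt (F count now 3)
Step 4: +2 fires, +3 burnt (F count now 2)
Step 5: +2 fires, +2 burnt (F count now 2)
Step 6: +1 fires, +2 burnt (F count now 1)
Step 7: +1 fires, +1 burnt (F count now 1)
Step 8: +0 fires, +1 burnt (F count now 0)
Fire out after step 8
Initially T: 19, now '.': 26
Total burnt (originally-T cells now '.'): 15

Answer: 15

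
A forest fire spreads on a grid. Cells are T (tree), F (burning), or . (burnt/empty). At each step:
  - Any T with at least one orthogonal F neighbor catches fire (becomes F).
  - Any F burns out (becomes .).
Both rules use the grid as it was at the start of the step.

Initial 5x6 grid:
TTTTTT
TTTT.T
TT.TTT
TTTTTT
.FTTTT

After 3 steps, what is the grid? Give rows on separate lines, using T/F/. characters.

Step 1: 2 trees catch fire, 1 burn out
  TTTTTT
  TTTT.T
  TT.TTT
  TFTTTT
  ..FTTT
Step 2: 4 trees catch fire, 2 burn out
  TTTTTT
  TTTT.T
  TF.TTT
  F.FTTT
  ...FTT
Step 3: 4 trees catch fire, 4 burn out
  TTTTTT
  TFTT.T
  F..TTT
  ...FTT
  ....FT

TTTTTT
TFTT.T
F..TTT
...FTT
....FT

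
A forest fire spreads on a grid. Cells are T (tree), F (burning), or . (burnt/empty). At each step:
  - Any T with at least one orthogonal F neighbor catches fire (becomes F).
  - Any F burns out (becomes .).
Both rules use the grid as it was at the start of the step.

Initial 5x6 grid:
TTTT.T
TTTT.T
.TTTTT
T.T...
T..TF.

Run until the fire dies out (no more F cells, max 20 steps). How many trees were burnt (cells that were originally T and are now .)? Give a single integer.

Answer: 1

Derivation:
Step 1: +1 fires, +1 burnt (F count now 1)
Step 2: +0 fires, +1 burnt (F count now 0)
Fire out after step 2
Initially T: 19, now '.': 12
Total burnt (originally-T cells now '.'): 1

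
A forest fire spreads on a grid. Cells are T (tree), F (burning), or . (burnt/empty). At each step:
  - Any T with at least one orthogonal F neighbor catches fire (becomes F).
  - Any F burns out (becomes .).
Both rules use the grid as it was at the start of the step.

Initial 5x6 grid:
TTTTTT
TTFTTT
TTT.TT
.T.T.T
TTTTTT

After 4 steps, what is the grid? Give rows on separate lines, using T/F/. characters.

Step 1: 4 trees catch fire, 1 burn out
  TTFTTT
  TF.FTT
  TTF.TT
  .T.T.T
  TTTTTT
Step 2: 5 trees catch fire, 4 burn out
  TF.FTT
  F...FT
  TF..TT
  .T.T.T
  TTTTTT
Step 3: 6 trees catch fire, 5 burn out
  F...FT
  .....F
  F...FT
  .F.T.T
  TTTTTT
Step 4: 3 trees catch fire, 6 burn out
  .....F
  ......
  .....F
  ...T.T
  TFTTTT

.....F
......
.....F
...T.T
TFTTTT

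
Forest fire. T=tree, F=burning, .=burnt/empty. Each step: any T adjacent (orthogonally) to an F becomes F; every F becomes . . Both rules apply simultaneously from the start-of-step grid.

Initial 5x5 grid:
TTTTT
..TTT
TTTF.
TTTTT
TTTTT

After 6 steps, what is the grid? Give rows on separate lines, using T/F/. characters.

Step 1: 3 trees catch fire, 1 burn out
  TTTTT
  ..TFT
  TTF..
  TTTFT
  TTTTT
Step 2: 7 trees catch fire, 3 burn out
  TTTFT
  ..F.F
  TF...
  TTF.F
  TTTFT
Step 3: 6 trees catch fire, 7 burn out
  TTF.F
  .....
  F....
  TF...
  TTF.F
Step 4: 3 trees catch fire, 6 burn out
  TF...
  .....
  .....
  F....
  TF...
Step 5: 2 trees catch fire, 3 burn out
  F....
  .....
  .....
  .....
  F....
Step 6: 0 trees catch fire, 2 burn out
  .....
  .....
  .....
  .....
  .....

.....
.....
.....
.....
.....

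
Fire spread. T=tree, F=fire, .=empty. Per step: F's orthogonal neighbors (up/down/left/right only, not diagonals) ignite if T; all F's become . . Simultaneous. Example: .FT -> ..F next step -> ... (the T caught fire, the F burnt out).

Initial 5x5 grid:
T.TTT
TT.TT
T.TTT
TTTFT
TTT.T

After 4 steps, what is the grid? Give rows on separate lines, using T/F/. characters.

Step 1: 3 trees catch fire, 1 burn out
  T.TTT
  TT.TT
  T.TFT
  TTF.F
  TTT.T
Step 2: 6 trees catch fire, 3 burn out
  T.TTT
  TT.FT
  T.F.F
  TF...
  TTF.F
Step 3: 4 trees catch fire, 6 burn out
  T.TFT
  TT..F
  T....
  F....
  TF...
Step 4: 4 trees catch fire, 4 burn out
  T.F.F
  TT...
  F....
  .....
  F....

T.F.F
TT...
F....
.....
F....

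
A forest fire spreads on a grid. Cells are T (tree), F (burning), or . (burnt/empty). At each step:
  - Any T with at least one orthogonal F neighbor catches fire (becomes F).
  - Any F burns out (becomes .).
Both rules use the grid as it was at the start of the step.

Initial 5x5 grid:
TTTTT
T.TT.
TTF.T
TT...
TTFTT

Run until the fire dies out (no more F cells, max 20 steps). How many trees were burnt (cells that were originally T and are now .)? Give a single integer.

Step 1: +4 fires, +2 burnt (F count now 4)
Step 2: +6 fires, +4 burnt (F count now 6)
Step 3: +4 fires, +6 burnt (F count now 4)
Step 4: +2 fires, +4 burnt (F count now 2)
Step 5: +0 fires, +2 burnt (F count now 0)
Fire out after step 5
Initially T: 17, now '.': 24
Total burnt (originally-T cells now '.'): 16

Answer: 16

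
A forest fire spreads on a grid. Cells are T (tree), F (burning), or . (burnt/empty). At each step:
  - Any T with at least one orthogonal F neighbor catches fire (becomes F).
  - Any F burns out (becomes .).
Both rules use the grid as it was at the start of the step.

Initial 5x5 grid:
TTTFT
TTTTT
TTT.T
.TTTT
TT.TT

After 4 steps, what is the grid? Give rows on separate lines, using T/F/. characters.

Step 1: 3 trees catch fire, 1 burn out
  TTF.F
  TTTFT
  TTT.T
  .TTTT
  TT.TT
Step 2: 3 trees catch fire, 3 burn out
  TF...
  TTF.F
  TTT.T
  .TTTT
  TT.TT
Step 3: 4 trees catch fire, 3 burn out
  F....
  TF...
  TTF.F
  .TTTT
  TT.TT
Step 4: 4 trees catch fire, 4 burn out
  .....
  F....
  TF...
  .TFTF
  TT.TT

.....
F....
TF...
.TFTF
TT.TT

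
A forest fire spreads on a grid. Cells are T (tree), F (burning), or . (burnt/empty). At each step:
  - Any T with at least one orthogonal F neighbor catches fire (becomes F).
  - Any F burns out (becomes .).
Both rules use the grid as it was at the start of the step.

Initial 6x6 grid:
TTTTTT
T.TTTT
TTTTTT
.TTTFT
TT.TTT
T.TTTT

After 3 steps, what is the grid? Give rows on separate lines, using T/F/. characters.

Step 1: 4 trees catch fire, 1 burn out
  TTTTTT
  T.TTTT
  TTTTFT
  .TTF.F
  TT.TFT
  T.TTTT
Step 2: 7 trees catch fire, 4 burn out
  TTTTTT
  T.TTFT
  TTTF.F
  .TF...
  TT.F.F
  T.TTFT
Step 3: 7 trees catch fire, 7 burn out
  TTTTFT
  T.TF.F
  TTF...
  .F....
  TT....
  T.TF.F

TTTTFT
T.TF.F
TTF...
.F....
TT....
T.TF.F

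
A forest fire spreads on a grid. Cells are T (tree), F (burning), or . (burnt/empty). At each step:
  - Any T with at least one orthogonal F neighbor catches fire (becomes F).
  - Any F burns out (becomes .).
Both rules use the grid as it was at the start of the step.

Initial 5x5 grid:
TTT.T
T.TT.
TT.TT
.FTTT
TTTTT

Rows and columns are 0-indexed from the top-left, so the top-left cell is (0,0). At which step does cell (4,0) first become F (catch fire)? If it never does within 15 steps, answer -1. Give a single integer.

Step 1: cell (4,0)='T' (+3 fires, +1 burnt)
Step 2: cell (4,0)='F' (+4 fires, +3 burnt)
  -> target ignites at step 2
Step 3: cell (4,0)='.' (+4 fires, +4 burnt)
Step 4: cell (4,0)='.' (+4 fires, +4 burnt)
Step 5: cell (4,0)='.' (+2 fires, +4 burnt)
Step 6: cell (4,0)='.' (+1 fires, +2 burnt)
Step 7: cell (4,0)='.' (+0 fires, +1 burnt)
  fire out at step 7

2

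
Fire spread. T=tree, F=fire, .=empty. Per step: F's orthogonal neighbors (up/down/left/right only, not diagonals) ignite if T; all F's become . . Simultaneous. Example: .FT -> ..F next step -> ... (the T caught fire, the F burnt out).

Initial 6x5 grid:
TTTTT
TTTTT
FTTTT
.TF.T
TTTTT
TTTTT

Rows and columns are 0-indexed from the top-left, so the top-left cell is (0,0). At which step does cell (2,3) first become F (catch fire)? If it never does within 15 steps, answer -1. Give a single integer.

Step 1: cell (2,3)='T' (+5 fires, +2 burnt)
Step 2: cell (2,3)='F' (+7 fires, +5 burnt)
  -> target ignites at step 2
Step 3: cell (2,3)='.' (+8 fires, +7 burnt)
Step 4: cell (2,3)='.' (+5 fires, +8 burnt)
Step 5: cell (2,3)='.' (+1 fires, +5 burnt)
Step 6: cell (2,3)='.' (+0 fires, +1 burnt)
  fire out at step 6

2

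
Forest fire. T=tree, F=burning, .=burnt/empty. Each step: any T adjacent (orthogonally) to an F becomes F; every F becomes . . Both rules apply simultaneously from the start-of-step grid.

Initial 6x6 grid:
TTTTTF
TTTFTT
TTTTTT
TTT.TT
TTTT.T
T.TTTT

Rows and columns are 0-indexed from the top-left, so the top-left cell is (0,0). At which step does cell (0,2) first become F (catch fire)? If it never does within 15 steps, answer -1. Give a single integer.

Step 1: cell (0,2)='T' (+6 fires, +2 burnt)
Step 2: cell (0,2)='F' (+5 fires, +6 burnt)
  -> target ignites at step 2
Step 3: cell (0,2)='.' (+6 fires, +5 burnt)
Step 4: cell (0,2)='.' (+5 fires, +6 burnt)
Step 5: cell (0,2)='.' (+5 fires, +5 burnt)
Step 6: cell (0,2)='.' (+3 fires, +5 burnt)
Step 7: cell (0,2)='.' (+1 fires, +3 burnt)
Step 8: cell (0,2)='.' (+0 fires, +1 burnt)
  fire out at step 8

2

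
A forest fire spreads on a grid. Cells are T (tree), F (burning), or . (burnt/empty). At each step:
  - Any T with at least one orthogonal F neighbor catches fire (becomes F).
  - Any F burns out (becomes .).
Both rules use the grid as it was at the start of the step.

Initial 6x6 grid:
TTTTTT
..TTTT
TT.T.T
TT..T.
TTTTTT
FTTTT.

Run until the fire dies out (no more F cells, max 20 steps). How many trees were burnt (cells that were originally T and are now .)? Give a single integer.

Answer: 15

Derivation:
Step 1: +2 fires, +1 burnt (F count now 2)
Step 2: +3 fires, +2 burnt (F count now 3)
Step 3: +4 fires, +3 burnt (F count now 4)
Step 4: +3 fires, +4 burnt (F count now 3)
Step 5: +1 fires, +3 burnt (F count now 1)
Step 6: +2 fires, +1 burnt (F count now 2)
Step 7: +0 fires, +2 burnt (F count now 0)
Fire out after step 7
Initially T: 27, now '.': 24
Total burnt (originally-T cells now '.'): 15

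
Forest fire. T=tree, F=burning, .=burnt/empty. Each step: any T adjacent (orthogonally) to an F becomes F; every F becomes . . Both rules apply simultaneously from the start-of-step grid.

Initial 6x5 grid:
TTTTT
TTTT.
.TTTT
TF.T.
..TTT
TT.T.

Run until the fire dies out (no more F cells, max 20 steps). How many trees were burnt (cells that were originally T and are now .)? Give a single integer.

Answer: 19

Derivation:
Step 1: +2 fires, +1 burnt (F count now 2)
Step 2: +2 fires, +2 burnt (F count now 2)
Step 3: +4 fires, +2 burnt (F count now 4)
Step 4: +5 fires, +4 burnt (F count now 5)
Step 5: +2 fires, +5 burnt (F count now 2)
Step 6: +4 fires, +2 burnt (F count now 4)
Step 7: +0 fires, +4 burnt (F count now 0)
Fire out after step 7
Initially T: 21, now '.': 28
Total burnt (originally-T cells now '.'): 19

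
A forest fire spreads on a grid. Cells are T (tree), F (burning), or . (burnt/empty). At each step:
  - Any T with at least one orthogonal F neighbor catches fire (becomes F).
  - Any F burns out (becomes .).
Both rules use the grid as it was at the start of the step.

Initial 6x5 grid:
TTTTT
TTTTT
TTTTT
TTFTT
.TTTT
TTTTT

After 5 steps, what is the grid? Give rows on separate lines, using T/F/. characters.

Step 1: 4 trees catch fire, 1 burn out
  TTTTT
  TTTTT
  TTFTT
  TF.FT
  .TFTT
  TTTTT
Step 2: 8 trees catch fire, 4 burn out
  TTTTT
  TTFTT
  TF.FT
  F...F
  .F.FT
  TTFTT
Step 3: 8 trees catch fire, 8 burn out
  TTFTT
  TF.FT
  F...F
  .....
  ....F
  TF.FT
Step 4: 6 trees catch fire, 8 burn out
  TF.FT
  F...F
  .....
  .....
  .....
  F...F
Step 5: 2 trees catch fire, 6 burn out
  F...F
  .....
  .....
  .....
  .....
  .....

F...F
.....
.....
.....
.....
.....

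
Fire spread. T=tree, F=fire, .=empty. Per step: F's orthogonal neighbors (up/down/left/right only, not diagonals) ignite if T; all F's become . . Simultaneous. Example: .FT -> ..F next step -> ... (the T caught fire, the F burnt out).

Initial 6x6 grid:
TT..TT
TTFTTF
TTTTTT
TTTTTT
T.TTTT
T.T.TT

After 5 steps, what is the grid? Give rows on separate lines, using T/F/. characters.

Step 1: 6 trees catch fire, 2 burn out
  TT..TF
  TF.FF.
  TTFTTF
  TTTTTT
  T.TTTT
  T.T.TT
Step 2: 8 trees catch fire, 6 burn out
  TF..F.
  F.....
  TF.FF.
  TTFTTF
  T.TTTT
  T.T.TT
Step 3: 7 trees catch fire, 8 burn out
  F.....
  ......
  F.....
  TF.FF.
  T.FTTF
  T.T.TT
Step 4: 5 trees catch fire, 7 burn out
  ......
  ......
  ......
  F.....
  T..FF.
  T.F.TF
Step 5: 2 trees catch fire, 5 burn out
  ......
  ......
  ......
  ......
  F.....
  T...F.

......
......
......
......
F.....
T...F.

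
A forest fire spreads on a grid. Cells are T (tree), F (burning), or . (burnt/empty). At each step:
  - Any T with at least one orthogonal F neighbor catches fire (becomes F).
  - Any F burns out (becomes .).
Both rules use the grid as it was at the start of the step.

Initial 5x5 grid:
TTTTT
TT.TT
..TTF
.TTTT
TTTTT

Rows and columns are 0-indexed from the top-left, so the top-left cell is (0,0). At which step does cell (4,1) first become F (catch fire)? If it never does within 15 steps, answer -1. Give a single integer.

Step 1: cell (4,1)='T' (+3 fires, +1 burnt)
Step 2: cell (4,1)='T' (+5 fires, +3 burnt)
Step 3: cell (4,1)='T' (+3 fires, +5 burnt)
Step 4: cell (4,1)='T' (+3 fires, +3 burnt)
Step 5: cell (4,1)='F' (+2 fires, +3 burnt)
  -> target ignites at step 5
Step 6: cell (4,1)='.' (+3 fires, +2 burnt)
Step 7: cell (4,1)='.' (+1 fires, +3 burnt)
Step 8: cell (4,1)='.' (+0 fires, +1 burnt)
  fire out at step 8

5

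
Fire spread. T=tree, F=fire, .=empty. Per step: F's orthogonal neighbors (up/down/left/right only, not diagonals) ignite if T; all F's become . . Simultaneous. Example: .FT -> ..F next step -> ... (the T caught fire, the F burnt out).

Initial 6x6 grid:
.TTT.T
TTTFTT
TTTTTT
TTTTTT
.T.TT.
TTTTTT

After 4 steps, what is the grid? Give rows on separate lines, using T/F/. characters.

Step 1: 4 trees catch fire, 1 burn out
  .TTF.T
  TTF.FT
  TTTFTT
  TTTTTT
  .T.TT.
  TTTTTT
Step 2: 6 trees catch fire, 4 burn out
  .TF..T
  TF...F
  TTF.FT
  TTTFTT
  .T.TT.
  TTTTTT
Step 3: 8 trees catch fire, 6 burn out
  .F...F
  F.....
  TF...F
  TTF.FT
  .T.FT.
  TTTTTT
Step 4: 5 trees catch fire, 8 burn out
  ......
  ......
  F.....
  TF...F
  .T..F.
  TTTFTT

......
......
F.....
TF...F
.T..F.
TTTFTT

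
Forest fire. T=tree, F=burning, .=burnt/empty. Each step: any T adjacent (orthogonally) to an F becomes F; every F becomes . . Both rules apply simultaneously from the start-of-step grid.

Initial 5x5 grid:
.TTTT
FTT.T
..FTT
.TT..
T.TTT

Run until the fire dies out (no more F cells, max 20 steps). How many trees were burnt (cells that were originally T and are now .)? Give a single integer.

Step 1: +4 fires, +2 burnt (F count now 4)
Step 2: +5 fires, +4 burnt (F count now 5)
Step 3: +3 fires, +5 burnt (F count now 3)
Step 4: +2 fires, +3 burnt (F count now 2)
Step 5: +0 fires, +2 burnt (F count now 0)
Fire out after step 5
Initially T: 15, now '.': 24
Total burnt (originally-T cells now '.'): 14

Answer: 14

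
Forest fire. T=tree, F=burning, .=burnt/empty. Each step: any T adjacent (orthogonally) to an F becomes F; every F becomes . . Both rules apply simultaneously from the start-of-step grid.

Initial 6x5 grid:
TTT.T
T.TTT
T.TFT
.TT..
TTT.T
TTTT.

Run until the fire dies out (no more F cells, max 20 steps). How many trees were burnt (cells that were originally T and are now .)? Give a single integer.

Answer: 20

Derivation:
Step 1: +3 fires, +1 burnt (F count now 3)
Step 2: +3 fires, +3 burnt (F count now 3)
Step 3: +4 fires, +3 burnt (F count now 4)
Step 4: +3 fires, +4 burnt (F count now 3)
Step 5: +4 fires, +3 burnt (F count now 4)
Step 6: +2 fires, +4 burnt (F count now 2)
Step 7: +1 fires, +2 burnt (F count now 1)
Step 8: +0 fires, +1 burnt (F count now 0)
Fire out after step 8
Initially T: 21, now '.': 29
Total burnt (originally-T cells now '.'): 20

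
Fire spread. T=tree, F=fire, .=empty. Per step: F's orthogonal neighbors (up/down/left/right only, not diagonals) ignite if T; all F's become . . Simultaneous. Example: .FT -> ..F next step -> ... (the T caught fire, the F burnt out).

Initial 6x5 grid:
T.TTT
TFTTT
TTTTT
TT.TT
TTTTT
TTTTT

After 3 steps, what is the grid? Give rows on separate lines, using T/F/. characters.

Step 1: 3 trees catch fire, 1 burn out
  T.TTT
  F.FTT
  TFTTT
  TT.TT
  TTTTT
  TTTTT
Step 2: 6 trees catch fire, 3 burn out
  F.FTT
  ...FT
  F.FTT
  TF.TT
  TTTTT
  TTTTT
Step 3: 5 trees catch fire, 6 burn out
  ...FT
  ....F
  ...FT
  F..TT
  TFTTT
  TTTTT

...FT
....F
...FT
F..TT
TFTTT
TTTTT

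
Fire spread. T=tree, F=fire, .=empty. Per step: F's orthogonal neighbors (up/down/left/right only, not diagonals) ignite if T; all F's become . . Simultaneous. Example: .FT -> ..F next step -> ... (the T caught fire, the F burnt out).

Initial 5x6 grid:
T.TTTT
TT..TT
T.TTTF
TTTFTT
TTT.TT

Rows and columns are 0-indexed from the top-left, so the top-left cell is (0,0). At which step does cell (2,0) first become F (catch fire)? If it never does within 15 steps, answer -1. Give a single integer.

Step 1: cell (2,0)='T' (+6 fires, +2 burnt)
Step 2: cell (2,0)='T' (+7 fires, +6 burnt)
Step 3: cell (2,0)='T' (+3 fires, +7 burnt)
Step 4: cell (2,0)='F' (+3 fires, +3 burnt)
  -> target ignites at step 4
Step 5: cell (2,0)='.' (+2 fires, +3 burnt)
Step 6: cell (2,0)='.' (+2 fires, +2 burnt)
Step 7: cell (2,0)='.' (+0 fires, +2 burnt)
  fire out at step 7

4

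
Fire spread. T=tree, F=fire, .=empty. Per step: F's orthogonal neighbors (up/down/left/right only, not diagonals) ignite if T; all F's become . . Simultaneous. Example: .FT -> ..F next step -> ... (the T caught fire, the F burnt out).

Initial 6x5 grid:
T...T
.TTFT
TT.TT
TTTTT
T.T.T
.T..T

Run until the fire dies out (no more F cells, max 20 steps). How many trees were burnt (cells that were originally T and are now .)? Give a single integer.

Step 1: +3 fires, +1 burnt (F count now 3)
Step 2: +4 fires, +3 burnt (F count now 4)
Step 3: +3 fires, +4 burnt (F count now 3)
Step 4: +4 fires, +3 burnt (F count now 4)
Step 5: +2 fires, +4 burnt (F count now 2)
Step 6: +1 fires, +2 burnt (F count now 1)
Step 7: +0 fires, +1 burnt (F count now 0)
Fire out after step 7
Initially T: 19, now '.': 28
Total burnt (originally-T cells now '.'): 17

Answer: 17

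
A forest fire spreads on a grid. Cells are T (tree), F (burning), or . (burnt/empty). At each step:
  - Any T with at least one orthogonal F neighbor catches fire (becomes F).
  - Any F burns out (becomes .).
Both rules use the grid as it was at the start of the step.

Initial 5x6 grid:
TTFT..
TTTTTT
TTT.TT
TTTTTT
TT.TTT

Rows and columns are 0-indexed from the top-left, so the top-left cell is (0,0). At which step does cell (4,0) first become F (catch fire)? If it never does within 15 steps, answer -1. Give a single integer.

Step 1: cell (4,0)='T' (+3 fires, +1 burnt)
Step 2: cell (4,0)='T' (+4 fires, +3 burnt)
Step 3: cell (4,0)='T' (+4 fires, +4 burnt)
Step 4: cell (4,0)='T' (+5 fires, +4 burnt)
Step 5: cell (4,0)='T' (+5 fires, +5 burnt)
Step 6: cell (4,0)='F' (+3 fires, +5 burnt)
  -> target ignites at step 6
Step 7: cell (4,0)='.' (+1 fires, +3 burnt)
Step 8: cell (4,0)='.' (+0 fires, +1 burnt)
  fire out at step 8

6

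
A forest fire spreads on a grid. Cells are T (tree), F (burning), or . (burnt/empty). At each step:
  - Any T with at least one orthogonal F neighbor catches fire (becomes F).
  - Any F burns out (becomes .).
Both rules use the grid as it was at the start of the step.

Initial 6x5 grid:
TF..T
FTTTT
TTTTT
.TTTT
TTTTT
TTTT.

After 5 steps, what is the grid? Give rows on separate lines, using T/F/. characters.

Step 1: 3 trees catch fire, 2 burn out
  F...T
  .FTTT
  FTTTT
  .TTTT
  TTTTT
  TTTT.
Step 2: 2 trees catch fire, 3 burn out
  ....T
  ..FTT
  .FTTT
  .TTTT
  TTTTT
  TTTT.
Step 3: 3 trees catch fire, 2 burn out
  ....T
  ...FT
  ..FTT
  .FTTT
  TTTTT
  TTTT.
Step 4: 4 trees catch fire, 3 burn out
  ....T
  ....F
  ...FT
  ..FTT
  TFTTT
  TTTT.
Step 5: 6 trees catch fire, 4 burn out
  ....F
  .....
  ....F
  ...FT
  F.FTT
  TFTT.

....F
.....
....F
...FT
F.FTT
TFTT.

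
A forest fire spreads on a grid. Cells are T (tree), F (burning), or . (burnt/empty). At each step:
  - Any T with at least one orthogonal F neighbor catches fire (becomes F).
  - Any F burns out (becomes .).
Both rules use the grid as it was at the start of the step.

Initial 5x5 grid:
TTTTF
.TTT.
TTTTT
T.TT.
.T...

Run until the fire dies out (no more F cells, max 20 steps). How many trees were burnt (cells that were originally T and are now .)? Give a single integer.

Step 1: +1 fires, +1 burnt (F count now 1)
Step 2: +2 fires, +1 burnt (F count now 2)
Step 3: +3 fires, +2 burnt (F count now 3)
Step 4: +5 fires, +3 burnt (F count now 5)
Step 5: +2 fires, +5 burnt (F count now 2)
Step 6: +1 fires, +2 burnt (F count now 1)
Step 7: +1 fires, +1 burnt (F count now 1)
Step 8: +0 fires, +1 burnt (F count now 0)
Fire out after step 8
Initially T: 16, now '.': 24
Total burnt (originally-T cells now '.'): 15

Answer: 15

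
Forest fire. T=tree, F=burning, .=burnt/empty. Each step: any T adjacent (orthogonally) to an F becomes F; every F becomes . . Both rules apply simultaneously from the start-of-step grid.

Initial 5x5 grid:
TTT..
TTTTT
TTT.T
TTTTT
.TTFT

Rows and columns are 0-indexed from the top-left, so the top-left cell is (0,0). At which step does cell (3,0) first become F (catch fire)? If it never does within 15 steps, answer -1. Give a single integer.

Step 1: cell (3,0)='T' (+3 fires, +1 burnt)
Step 2: cell (3,0)='T' (+3 fires, +3 burnt)
Step 3: cell (3,0)='T' (+3 fires, +3 burnt)
Step 4: cell (3,0)='F' (+4 fires, +3 burnt)
  -> target ignites at step 4
Step 5: cell (3,0)='.' (+4 fires, +4 burnt)
Step 6: cell (3,0)='.' (+2 fires, +4 burnt)
Step 7: cell (3,0)='.' (+1 fires, +2 burnt)
Step 8: cell (3,0)='.' (+0 fires, +1 burnt)
  fire out at step 8

4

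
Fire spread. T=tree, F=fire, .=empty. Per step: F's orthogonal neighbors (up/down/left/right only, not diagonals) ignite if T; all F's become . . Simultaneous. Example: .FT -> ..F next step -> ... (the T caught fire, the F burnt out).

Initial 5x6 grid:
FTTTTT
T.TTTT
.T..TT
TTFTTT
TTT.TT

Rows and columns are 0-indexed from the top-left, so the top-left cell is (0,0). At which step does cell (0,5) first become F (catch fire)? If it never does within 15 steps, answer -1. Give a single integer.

Step 1: cell (0,5)='T' (+5 fires, +2 burnt)
Step 2: cell (0,5)='T' (+5 fires, +5 burnt)
Step 3: cell (0,5)='T' (+6 fires, +5 burnt)
Step 4: cell (0,5)='T' (+5 fires, +6 burnt)
Step 5: cell (0,5)='F' (+2 fires, +5 burnt)
  -> target ignites at step 5
Step 6: cell (0,5)='.' (+0 fires, +2 burnt)
  fire out at step 6

5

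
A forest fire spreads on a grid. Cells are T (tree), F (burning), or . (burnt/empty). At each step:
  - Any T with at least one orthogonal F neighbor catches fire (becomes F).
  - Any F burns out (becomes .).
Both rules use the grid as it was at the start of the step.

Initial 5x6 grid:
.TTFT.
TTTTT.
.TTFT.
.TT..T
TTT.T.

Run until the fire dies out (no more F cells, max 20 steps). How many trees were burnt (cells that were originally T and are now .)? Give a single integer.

Step 1: +5 fires, +2 burnt (F count now 5)
Step 2: +5 fires, +5 burnt (F count now 5)
Step 3: +3 fires, +5 burnt (F count now 3)
Step 4: +2 fires, +3 burnt (F count now 2)
Step 5: +1 fires, +2 burnt (F count now 1)
Step 6: +0 fires, +1 burnt (F count now 0)
Fire out after step 6
Initially T: 18, now '.': 28
Total burnt (originally-T cells now '.'): 16

Answer: 16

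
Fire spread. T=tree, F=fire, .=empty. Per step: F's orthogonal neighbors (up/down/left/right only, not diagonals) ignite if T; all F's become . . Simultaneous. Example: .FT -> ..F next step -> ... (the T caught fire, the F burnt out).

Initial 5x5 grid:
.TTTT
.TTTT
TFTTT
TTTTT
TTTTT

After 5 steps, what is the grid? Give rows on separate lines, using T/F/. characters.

Step 1: 4 trees catch fire, 1 burn out
  .TTTT
  .FTTT
  F.FTT
  TFTTT
  TTTTT
Step 2: 6 trees catch fire, 4 burn out
  .FTTT
  ..FTT
  ...FT
  F.FTT
  TFTTT
Step 3: 6 trees catch fire, 6 burn out
  ..FTT
  ...FT
  ....F
  ...FT
  F.FTT
Step 4: 4 trees catch fire, 6 burn out
  ...FT
  ....F
  .....
  ....F
  ...FT
Step 5: 2 trees catch fire, 4 burn out
  ....F
  .....
  .....
  .....
  ....F

....F
.....
.....
.....
....F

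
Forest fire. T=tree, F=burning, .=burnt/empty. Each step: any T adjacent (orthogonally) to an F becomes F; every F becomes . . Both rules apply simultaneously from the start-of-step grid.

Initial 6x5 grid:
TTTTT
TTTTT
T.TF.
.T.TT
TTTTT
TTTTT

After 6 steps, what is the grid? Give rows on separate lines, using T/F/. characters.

Step 1: 3 trees catch fire, 1 burn out
  TTTTT
  TTTFT
  T.F..
  .T.FT
  TTTTT
  TTTTT
Step 2: 5 trees catch fire, 3 burn out
  TTTFT
  TTF.F
  T....
  .T..F
  TTTFT
  TTTTT
Step 3: 6 trees catch fire, 5 burn out
  TTF.F
  TF...
  T....
  .T...
  TTF.F
  TTTFT
Step 4: 5 trees catch fire, 6 burn out
  TF...
  F....
  T....
  .T...
  TF...
  TTF.F
Step 5: 5 trees catch fire, 5 burn out
  F....
  .....
  F....
  .F...
  F....
  TF...
Step 6: 1 trees catch fire, 5 burn out
  .....
  .....
  .....
  .....
  .....
  F....

.....
.....
.....
.....
.....
F....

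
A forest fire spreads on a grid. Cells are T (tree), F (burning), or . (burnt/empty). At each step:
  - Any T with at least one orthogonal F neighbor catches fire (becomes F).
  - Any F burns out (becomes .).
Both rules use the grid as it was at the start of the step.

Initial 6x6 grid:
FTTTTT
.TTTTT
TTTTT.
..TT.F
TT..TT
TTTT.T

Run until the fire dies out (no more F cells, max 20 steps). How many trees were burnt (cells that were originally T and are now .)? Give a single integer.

Answer: 20

Derivation:
Step 1: +2 fires, +2 burnt (F count now 2)
Step 2: +4 fires, +2 burnt (F count now 4)
Step 3: +3 fires, +4 burnt (F count now 3)
Step 4: +4 fires, +3 burnt (F count now 4)
Step 5: +4 fires, +4 burnt (F count now 4)
Step 6: +3 fires, +4 burnt (F count now 3)
Step 7: +0 fires, +3 burnt (F count now 0)
Fire out after step 7
Initially T: 26, now '.': 30
Total burnt (originally-T cells now '.'): 20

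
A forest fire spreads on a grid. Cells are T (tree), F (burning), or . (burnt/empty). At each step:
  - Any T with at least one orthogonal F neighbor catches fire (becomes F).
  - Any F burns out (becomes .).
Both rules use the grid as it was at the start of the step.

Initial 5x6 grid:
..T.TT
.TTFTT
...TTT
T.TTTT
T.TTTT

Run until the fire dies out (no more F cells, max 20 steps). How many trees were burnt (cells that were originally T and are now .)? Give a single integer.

Step 1: +3 fires, +1 burnt (F count now 3)
Step 2: +6 fires, +3 burnt (F count now 6)
Step 3: +5 fires, +6 burnt (F count now 5)
Step 4: +3 fires, +5 burnt (F count now 3)
Step 5: +1 fires, +3 burnt (F count now 1)
Step 6: +0 fires, +1 burnt (F count now 0)
Fire out after step 6
Initially T: 20, now '.': 28
Total burnt (originally-T cells now '.'): 18

Answer: 18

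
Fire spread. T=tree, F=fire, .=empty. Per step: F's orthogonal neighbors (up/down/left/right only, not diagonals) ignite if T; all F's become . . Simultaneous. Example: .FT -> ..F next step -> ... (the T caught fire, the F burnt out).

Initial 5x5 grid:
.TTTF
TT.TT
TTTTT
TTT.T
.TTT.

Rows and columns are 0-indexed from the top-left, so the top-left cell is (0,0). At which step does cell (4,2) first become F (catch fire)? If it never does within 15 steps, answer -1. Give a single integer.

Step 1: cell (4,2)='T' (+2 fires, +1 burnt)
Step 2: cell (4,2)='T' (+3 fires, +2 burnt)
Step 3: cell (4,2)='T' (+3 fires, +3 burnt)
Step 4: cell (4,2)='T' (+2 fires, +3 burnt)
Step 5: cell (4,2)='T' (+3 fires, +2 burnt)
Step 6: cell (4,2)='F' (+3 fires, +3 burnt)
  -> target ignites at step 6
Step 7: cell (4,2)='.' (+3 fires, +3 burnt)
Step 8: cell (4,2)='.' (+0 fires, +3 burnt)
  fire out at step 8

6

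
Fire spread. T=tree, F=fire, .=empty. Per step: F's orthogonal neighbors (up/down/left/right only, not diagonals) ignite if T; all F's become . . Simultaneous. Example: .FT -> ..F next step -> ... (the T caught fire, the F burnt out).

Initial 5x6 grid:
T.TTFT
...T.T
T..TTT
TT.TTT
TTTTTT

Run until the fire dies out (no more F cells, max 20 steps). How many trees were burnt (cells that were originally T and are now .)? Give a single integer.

Step 1: +2 fires, +1 burnt (F count now 2)
Step 2: +3 fires, +2 burnt (F count now 3)
Step 3: +2 fires, +3 burnt (F count now 2)
Step 4: +3 fires, +2 burnt (F count now 3)
Step 5: +3 fires, +3 burnt (F count now 3)
Step 6: +2 fires, +3 burnt (F count now 2)
Step 7: +1 fires, +2 burnt (F count now 1)
Step 8: +2 fires, +1 burnt (F count now 2)
Step 9: +1 fires, +2 burnt (F count now 1)
Step 10: +1 fires, +1 burnt (F count now 1)
Step 11: +0 fires, +1 burnt (F count now 0)
Fire out after step 11
Initially T: 21, now '.': 29
Total burnt (originally-T cells now '.'): 20

Answer: 20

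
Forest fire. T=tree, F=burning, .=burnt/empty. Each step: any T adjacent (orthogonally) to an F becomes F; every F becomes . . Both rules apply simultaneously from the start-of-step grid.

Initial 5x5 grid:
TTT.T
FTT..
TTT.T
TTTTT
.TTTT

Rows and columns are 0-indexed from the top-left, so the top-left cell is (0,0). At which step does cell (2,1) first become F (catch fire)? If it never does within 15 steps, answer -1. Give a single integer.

Step 1: cell (2,1)='T' (+3 fires, +1 burnt)
Step 2: cell (2,1)='F' (+4 fires, +3 burnt)
  -> target ignites at step 2
Step 3: cell (2,1)='.' (+3 fires, +4 burnt)
Step 4: cell (2,1)='.' (+2 fires, +3 burnt)
Step 5: cell (2,1)='.' (+2 fires, +2 burnt)
Step 6: cell (2,1)='.' (+2 fires, +2 burnt)
Step 7: cell (2,1)='.' (+2 fires, +2 burnt)
Step 8: cell (2,1)='.' (+0 fires, +2 burnt)
  fire out at step 8

2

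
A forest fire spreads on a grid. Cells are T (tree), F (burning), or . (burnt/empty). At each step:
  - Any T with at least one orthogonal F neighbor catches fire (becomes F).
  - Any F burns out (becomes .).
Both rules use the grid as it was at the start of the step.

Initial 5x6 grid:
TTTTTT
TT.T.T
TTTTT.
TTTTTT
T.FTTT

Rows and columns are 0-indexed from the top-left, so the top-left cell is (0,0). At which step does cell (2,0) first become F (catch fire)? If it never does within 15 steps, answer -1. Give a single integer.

Step 1: cell (2,0)='T' (+2 fires, +1 burnt)
Step 2: cell (2,0)='T' (+4 fires, +2 burnt)
Step 3: cell (2,0)='T' (+5 fires, +4 burnt)
Step 4: cell (2,0)='F' (+6 fires, +5 burnt)
  -> target ignites at step 4
Step 5: cell (2,0)='.' (+3 fires, +6 burnt)
Step 6: cell (2,0)='.' (+3 fires, +3 burnt)
Step 7: cell (2,0)='.' (+1 fires, +3 burnt)
Step 8: cell (2,0)='.' (+1 fires, +1 burnt)
Step 9: cell (2,0)='.' (+0 fires, +1 burnt)
  fire out at step 9

4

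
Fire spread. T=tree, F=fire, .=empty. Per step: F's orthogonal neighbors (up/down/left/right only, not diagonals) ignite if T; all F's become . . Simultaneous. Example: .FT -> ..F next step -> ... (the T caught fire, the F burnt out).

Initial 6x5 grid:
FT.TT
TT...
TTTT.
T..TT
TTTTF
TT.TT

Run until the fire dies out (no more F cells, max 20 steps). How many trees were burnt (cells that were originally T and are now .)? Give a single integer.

Answer: 18

Derivation:
Step 1: +5 fires, +2 burnt (F count now 5)
Step 2: +5 fires, +5 burnt (F count now 5)
Step 3: +4 fires, +5 burnt (F count now 4)
Step 4: +3 fires, +4 burnt (F count now 3)
Step 5: +1 fires, +3 burnt (F count now 1)
Step 6: +0 fires, +1 burnt (F count now 0)
Fire out after step 6
Initially T: 20, now '.': 28
Total burnt (originally-T cells now '.'): 18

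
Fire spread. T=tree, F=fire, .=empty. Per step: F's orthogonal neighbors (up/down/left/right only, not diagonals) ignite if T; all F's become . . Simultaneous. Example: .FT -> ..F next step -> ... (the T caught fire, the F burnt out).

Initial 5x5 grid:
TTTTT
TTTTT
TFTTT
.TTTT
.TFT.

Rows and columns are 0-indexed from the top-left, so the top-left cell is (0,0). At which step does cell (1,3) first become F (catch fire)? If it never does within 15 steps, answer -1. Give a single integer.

Step 1: cell (1,3)='T' (+7 fires, +2 burnt)
Step 2: cell (1,3)='T' (+5 fires, +7 burnt)
Step 3: cell (1,3)='F' (+5 fires, +5 burnt)
  -> target ignites at step 3
Step 4: cell (1,3)='.' (+2 fires, +5 burnt)
Step 5: cell (1,3)='.' (+1 fires, +2 burnt)
Step 6: cell (1,3)='.' (+0 fires, +1 burnt)
  fire out at step 6

3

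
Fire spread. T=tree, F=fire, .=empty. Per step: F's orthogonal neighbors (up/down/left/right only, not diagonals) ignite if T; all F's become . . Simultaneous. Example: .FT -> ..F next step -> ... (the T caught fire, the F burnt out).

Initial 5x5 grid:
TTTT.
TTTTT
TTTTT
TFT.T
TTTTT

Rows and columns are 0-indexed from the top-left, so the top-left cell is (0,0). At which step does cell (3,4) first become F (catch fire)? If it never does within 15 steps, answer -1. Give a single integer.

Step 1: cell (3,4)='T' (+4 fires, +1 burnt)
Step 2: cell (3,4)='T' (+5 fires, +4 burnt)
Step 3: cell (3,4)='T' (+5 fires, +5 burnt)
Step 4: cell (3,4)='T' (+5 fires, +5 burnt)
Step 5: cell (3,4)='F' (+3 fires, +5 burnt)
  -> target ignites at step 5
Step 6: cell (3,4)='.' (+0 fires, +3 burnt)
  fire out at step 6

5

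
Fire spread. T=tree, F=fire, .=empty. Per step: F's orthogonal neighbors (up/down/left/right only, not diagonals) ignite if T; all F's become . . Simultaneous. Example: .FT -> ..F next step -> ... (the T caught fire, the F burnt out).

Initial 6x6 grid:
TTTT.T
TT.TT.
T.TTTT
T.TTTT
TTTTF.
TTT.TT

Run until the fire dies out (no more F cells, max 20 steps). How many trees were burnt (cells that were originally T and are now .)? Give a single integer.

Answer: 27

Derivation:
Step 1: +3 fires, +1 burnt (F count now 3)
Step 2: +5 fires, +3 burnt (F count now 5)
Step 3: +6 fires, +5 burnt (F count now 6)
Step 4: +4 fires, +6 burnt (F count now 4)
Step 5: +3 fires, +4 burnt (F count now 3)
Step 6: +2 fires, +3 burnt (F count now 2)
Step 7: +2 fires, +2 burnt (F count now 2)
Step 8: +2 fires, +2 burnt (F count now 2)
Step 9: +0 fires, +2 burnt (F count now 0)
Fire out after step 9
Initially T: 28, now '.': 35
Total burnt (originally-T cells now '.'): 27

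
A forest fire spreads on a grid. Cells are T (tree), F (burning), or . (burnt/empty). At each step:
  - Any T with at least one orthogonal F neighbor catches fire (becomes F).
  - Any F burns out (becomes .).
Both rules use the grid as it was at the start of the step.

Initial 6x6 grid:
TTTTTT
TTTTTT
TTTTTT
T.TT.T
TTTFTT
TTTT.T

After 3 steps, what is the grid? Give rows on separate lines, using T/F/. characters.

Step 1: 4 trees catch fire, 1 burn out
  TTTTTT
  TTTTTT
  TTTTTT
  T.TF.T
  TTF.FT
  TTTF.T
Step 2: 5 trees catch fire, 4 burn out
  TTTTTT
  TTTTTT
  TTTFTT
  T.F..T
  TF...F
  TTF..T
Step 3: 7 trees catch fire, 5 burn out
  TTTTTT
  TTTFTT
  TTF.FT
  T....F
  F.....
  TF...F

TTTTTT
TTTFTT
TTF.FT
T....F
F.....
TF...F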